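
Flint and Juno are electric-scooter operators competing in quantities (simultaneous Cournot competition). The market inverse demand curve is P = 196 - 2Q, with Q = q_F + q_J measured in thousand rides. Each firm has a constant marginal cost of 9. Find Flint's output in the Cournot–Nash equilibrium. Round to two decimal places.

31.17

A representative firm's profit is π_i = q_i(196 - 2Q) - 9q_i.
First-order condition (treating rivals' output as given): 187 - 4q_i - 2q_j = 0.
By symmetry each firm produces the same amount; substituting q_j = q_i yields q_i = 187/6.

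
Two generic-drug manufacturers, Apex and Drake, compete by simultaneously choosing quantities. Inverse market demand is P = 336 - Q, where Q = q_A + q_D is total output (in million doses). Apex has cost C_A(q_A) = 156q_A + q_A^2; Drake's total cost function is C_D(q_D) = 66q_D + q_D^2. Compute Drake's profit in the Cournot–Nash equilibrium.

Apex's profit: π_A = (336 - Q)q_A - (156q_A + q_A²). Setting ∂π_A/∂q_A = 0: 180 - 4q_A - (q_D) = 0.
Drake's first-order condition: 270 - 4q_D - (q_A) = 0.
So q_A = (180 - q_D)/4 and q_D = (270 - q_A)/4.
Solving the pair: q_A = 30, q_D = 60.
Price P = 336 - 90 = 246.
Drake's profit: 246·60 - 66·60 - 60² = 7200.

7200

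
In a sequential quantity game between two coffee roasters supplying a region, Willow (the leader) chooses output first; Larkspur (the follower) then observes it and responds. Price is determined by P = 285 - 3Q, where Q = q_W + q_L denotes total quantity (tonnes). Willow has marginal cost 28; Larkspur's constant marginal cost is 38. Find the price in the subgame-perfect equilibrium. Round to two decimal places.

94.75

Solve by backward induction. Given q_W, the follower Larkspur maximises π_L = (285 - 3q_W - 3q_L)q_L - 38q_L.
∂π_L/∂q_L = 247 - 3q_W - 6q_L = 0 gives the reaction function q_L = (247 - 3q_W)/6.
Willow substitutes q_L(q_W) into its own profit: π_W = q_W(285 - 3q_W - (247 - 3q_W)/2) - 28q_W = (323/2 - (3/2)q_W)q_W - 28q_W.
Leader FOC: 267/2 - 3q_W = 0, so q_W = 89/2.
Then q_L = (247 - 3·(89/2))/6 = 227/12.
Total output Q = 761/12, so price P = 285 - 3·(761/12) = 379/4.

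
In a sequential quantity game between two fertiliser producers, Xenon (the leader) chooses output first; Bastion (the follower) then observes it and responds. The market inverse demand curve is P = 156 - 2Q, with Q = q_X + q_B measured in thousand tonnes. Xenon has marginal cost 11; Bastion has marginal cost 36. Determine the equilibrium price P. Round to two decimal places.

53.50

The follower Bastion best-responds to any q_X: π_B = (156 - 2Q)q_B - 36q_B.
∂π_B/∂q_B = 120 - 2q_X - 4q_B = 0 gives the reaction function q_B = (120 - 2q_X)/4.
Xenon substitutes q_B(q_X) into its own profit: π_X = q_X(156 - 2q_X - (120 - 2q_X)/2) - 11q_X = (96 - q_X)q_X - 11q_X.
Leader FOC: 85 - 2q_X = 0, so q_X = 85/2.
Then q_B = (120 - 2·(85/2))/4 = 35/4.
Total output Q = 205/4, so price P = 156 - 2·(205/4) = 107/2.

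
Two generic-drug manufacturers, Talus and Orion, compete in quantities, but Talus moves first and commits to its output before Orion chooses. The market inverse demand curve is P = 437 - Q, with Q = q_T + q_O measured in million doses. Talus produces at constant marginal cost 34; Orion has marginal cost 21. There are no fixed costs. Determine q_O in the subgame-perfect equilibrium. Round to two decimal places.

The follower Orion best-responds to any q_T: π_O = (437 - Q)q_O - 21q_O.
Setting the follower's marginal profit to zero, 416 - q_T - 2q_O = 0, i.e. q_O = (416 - q_T)/2.
Talus substitutes q_O(q_T) into its own profit: π_T = q_T(437 - q_T - (416 - q_T)/2) - 34q_T = (229 - (1/2)q_T)q_T - 34q_T.
Leader FOC: 195 - q_T = 0, so q_T = 195.
Then q_O = (416 - 195)/2 = 221/2.

110.50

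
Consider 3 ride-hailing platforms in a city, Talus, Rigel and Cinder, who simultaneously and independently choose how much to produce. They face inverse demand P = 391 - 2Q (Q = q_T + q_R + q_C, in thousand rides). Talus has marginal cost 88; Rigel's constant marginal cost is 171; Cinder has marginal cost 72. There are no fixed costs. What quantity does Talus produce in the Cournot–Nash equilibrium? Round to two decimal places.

Talus's profit: π_T = (391 - 2Q)q_T - (88q_T). Setting ∂π_T/∂q_T = 0: 303 - 4q_T - 2(q_R + q_C) = 0.
Rigel's profit: π_R = (391 - 2Q)q_R - (171q_R). Setting ∂π_R/∂q_R = 0: 220 - 4q_R - 2(q_T + q_C) = 0.
Cinder's first-order condition: 319 - 4q_C - 2(q_T + q_R) = 0.
Adding the 3 conditions: 842 − 4Q − 4Q = 0, i.e. Q = 421/4.
Back-substituting: q_T = (303 − 421/2)/2 = 185/4, q_R = (220 − 421/2)/2 = 19/4, q_C = (319 − 421/2)/2 = 217/4.

46.25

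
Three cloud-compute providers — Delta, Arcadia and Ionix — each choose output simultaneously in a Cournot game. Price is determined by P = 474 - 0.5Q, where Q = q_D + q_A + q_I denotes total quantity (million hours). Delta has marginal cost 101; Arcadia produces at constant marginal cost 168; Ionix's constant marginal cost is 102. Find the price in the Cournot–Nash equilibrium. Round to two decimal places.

Delta's profit: π_D = (474 - 0.5Q)q_D - (101q_D). Setting ∂π_D/∂q_D = 0: 373 - q_D - (1/2)(q_A + q_I) = 0.
Arcadia's first-order condition: 306 - q_A - (1/2)(q_D + q_I) = 0.
Ionix's profit: π_I = (474 - 0.5Q)q_I - (102q_I). Setting ∂π_I/∂q_I = 0: 372 - q_I - (1/2)(q_D + q_A) = 0.
Summing all 3 equations gives 1051 − 2Q = 0, hence Q = 1051/2.
Back-substituting: q_D = (373 − 1051/4)/(1/2) = 441/2, q_A = (306 − 1051/4)/(1/2) = 173/2, q_I = (372 − 1051/4)/(1/2) = 437/2.
Total output Q = 1051/2, so price P = 474 - (1/2)·(1051/2) = 845/4.

211.25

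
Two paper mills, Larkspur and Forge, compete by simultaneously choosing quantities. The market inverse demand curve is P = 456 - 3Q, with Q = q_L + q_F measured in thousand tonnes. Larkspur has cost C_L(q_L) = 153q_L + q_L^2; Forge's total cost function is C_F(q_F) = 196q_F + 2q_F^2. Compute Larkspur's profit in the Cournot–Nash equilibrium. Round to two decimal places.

Larkspur's profit: π_L = (456 - 3Q)q_L - (153q_L + q_L²). Setting ∂π_L/∂q_L = 0: 303 - 8q_L - 3(q_F) = 0.
Forge's profit: π_F = (456 - 3Q)q_F - (196q_F + 2q_F²). Setting ∂π_F/∂q_F = 0: 260 - 10q_F - 3(q_L) = 0.
Best responses: q_L = (303 - 3q_F)/8, q_F = (260 - 3q_L)/10.
Substituting one into the other gives q_L = 31.6901 and q_F = 1171/71.
Price P = 456 - 3·48.1831 = 311.4507.
Larkspur's profit: 311.4507·31.6901 - 153·31.6901 - 31.6901² = 4017.0601.

4017.06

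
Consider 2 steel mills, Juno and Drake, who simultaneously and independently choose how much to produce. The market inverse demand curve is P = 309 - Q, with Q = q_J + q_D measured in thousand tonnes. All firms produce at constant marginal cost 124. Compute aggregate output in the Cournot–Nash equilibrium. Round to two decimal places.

123.33

Each firm earns π_i = (309 - Q)q_i - 124q_i.
First-order condition (treating rivals' output as given): 185 - 2q_i - q_j = 0.
By symmetry each firm produces the same amount; substituting q_j = q_i yields q_i = 185/3.
Total output Q = 185/3 + 185/3 = 370/3.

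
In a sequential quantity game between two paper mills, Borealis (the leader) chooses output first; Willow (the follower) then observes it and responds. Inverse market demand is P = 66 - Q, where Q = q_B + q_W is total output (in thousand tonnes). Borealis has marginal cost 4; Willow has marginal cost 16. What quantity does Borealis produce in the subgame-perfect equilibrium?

The follower Willow best-responds to any q_B: π_W = (66 - Q)q_W - 16q_W.
Setting the follower's marginal profit to zero, 50 - q_B - 2q_W = 0, i.e. q_W = (50 - q_B)/2.
Borealis substitutes q_W(q_B) into its own profit: π_B = q_B(66 - q_B - (50 - q_B)/2) - 4q_B = (41 - (1/2)q_B)q_B - 4q_B.
The leader's first-order condition 37 - q_B = 0 yields q_B = 37.
Then q_W = (50 - 37)/2 = 13/2.

37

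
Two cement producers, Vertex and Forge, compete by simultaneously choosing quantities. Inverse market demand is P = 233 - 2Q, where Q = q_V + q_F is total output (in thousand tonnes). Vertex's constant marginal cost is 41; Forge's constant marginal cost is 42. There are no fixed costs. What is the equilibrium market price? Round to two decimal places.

Vertex's profit: π_V = (233 - 2Q)q_V - (41q_V). Setting ∂π_V/∂q_V = 0: 192 - 4q_V - 2(q_F) = 0.
Forge's profit: π_F = (233 - 2Q)q_F - (42q_F). Setting ∂π_F/∂q_F = 0: 191 - 4q_F - 2(q_V) = 0.
So q_V = (192 - 2q_F)/4 and q_F = (191 - 2q_V)/4.
Solving the pair: q_V = 193/6, q_F = 95/3.
Total output Q = 383/6, so price P = 233 - 2·(383/6) = 316/3.

105.33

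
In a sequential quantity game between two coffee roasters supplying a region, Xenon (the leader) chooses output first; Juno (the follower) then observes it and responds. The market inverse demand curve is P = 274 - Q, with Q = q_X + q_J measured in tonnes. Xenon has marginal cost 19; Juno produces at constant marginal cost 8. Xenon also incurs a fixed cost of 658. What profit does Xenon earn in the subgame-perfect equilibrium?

The follower Juno best-responds to any q_X: π_J = (274 - Q)q_J - 8q_J.
Follower FOC: 266 - q_X - 2q_J = 0, so q_J(q_X) = (266 - q_X)/2.
The leader anticipates this reaction. Substituting into P = 274 - Q gives P = 141 - (1/2)q_X, so π_X = (141 - (1/2)q_X)q_X - 19q_X.
Leader FOC: 122 - q_X = 0, so q_X = 122.
Then q_J = (266 - 122)/2 = 72.
Price P = 274 - 194 = 80.
Xenon's profit: (80 - 19)·122 - 658 = 6784.

6784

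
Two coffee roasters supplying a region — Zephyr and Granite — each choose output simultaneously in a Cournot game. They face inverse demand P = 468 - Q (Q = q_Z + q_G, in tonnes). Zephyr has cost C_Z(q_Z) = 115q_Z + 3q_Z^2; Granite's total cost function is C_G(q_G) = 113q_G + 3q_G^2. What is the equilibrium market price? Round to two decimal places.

Zephyr's profit: π_Z = (468 - Q)q_Z - (115q_Z + 3q_Z²). Setting ∂π_Z/∂q_Z = 0: 353 - 8q_Z - (q_G) = 0.
Granite's profit: π_G = (468 - Q)q_G - (113q_G + 3q_G²). Setting ∂π_G/∂q_G = 0: 355 - 8q_G - (q_Z) = 0.
Best responses: q_Z = (353 - q_G)/8, q_G = (355 - q_Z)/8.
Solving the pair: q_Z = 823/21, q_G = 829/21.
Total output Q = 236/3, so price P = 468 - 236/3 = 1168/3.

389.33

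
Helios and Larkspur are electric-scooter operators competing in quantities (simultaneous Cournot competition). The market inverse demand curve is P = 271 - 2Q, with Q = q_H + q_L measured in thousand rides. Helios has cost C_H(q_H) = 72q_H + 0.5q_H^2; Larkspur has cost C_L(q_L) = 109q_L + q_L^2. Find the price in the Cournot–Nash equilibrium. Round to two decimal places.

172.38

Helios's profit: π_H = (271 - 2Q)q_H - (72q_H + (1/2)q_H²). Setting ∂π_H/∂q_H = 0: 199 - 5q_H - 2(q_L) = 0.
Larkspur's profit: π_L = (271 - 2Q)q_L - (109q_L + q_L²). Setting ∂π_L/∂q_L = 0: 162 - 6q_L - 2(q_H) = 0.
Rearranging gives the reaction functions q_H = (199 - 2q_L)/5 and q_L = (162 - 2q_H)/6.
Solving the pair: q_H = 435/13, q_L = 206/13.
Total output Q = 641/13, so price P = 271 - 2·(641/13) = 172.3846.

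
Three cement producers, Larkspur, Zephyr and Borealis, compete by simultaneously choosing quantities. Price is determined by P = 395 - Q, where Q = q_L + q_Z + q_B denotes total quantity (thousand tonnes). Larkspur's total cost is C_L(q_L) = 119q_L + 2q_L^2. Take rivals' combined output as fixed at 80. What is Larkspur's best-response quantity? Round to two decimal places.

32.67

With rivals' combined output fixed at 80, Larkspur's profit is π_L = (395 - 80 - q_L)q_L - (119q_L + 2q_L²) = (315 - q_L)q_L - (119q_L + 2q_L²).
∂π_L/∂q_L = 196 - 6q_L = 0, so q_L = 98/3.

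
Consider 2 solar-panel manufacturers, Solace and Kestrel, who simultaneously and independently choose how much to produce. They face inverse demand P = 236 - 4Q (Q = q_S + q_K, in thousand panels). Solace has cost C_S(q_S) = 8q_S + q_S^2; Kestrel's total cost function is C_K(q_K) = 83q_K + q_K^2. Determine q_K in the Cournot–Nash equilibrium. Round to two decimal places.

Solace's profit: π_S = (236 - 4Q)q_S - (8q_S + q_S²). Setting ∂π_S/∂q_S = 0: 228 - 10q_S - 4(q_K) = 0.
Kestrel's first-order condition: 153 - 10q_K - 4(q_S) = 0.
Best responses: q_S = (228 - 4q_K)/10, q_K = (153 - 4q_S)/10.
Solving the pair: q_S = 139/7, q_K = 103/14.

7.36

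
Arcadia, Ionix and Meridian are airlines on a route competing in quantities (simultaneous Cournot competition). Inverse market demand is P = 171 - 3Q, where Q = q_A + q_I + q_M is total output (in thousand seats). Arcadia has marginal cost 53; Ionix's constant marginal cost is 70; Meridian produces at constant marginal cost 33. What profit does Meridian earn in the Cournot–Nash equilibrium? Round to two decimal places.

Arcadia's profit: π_A = (171 - 3Q)q_A - (53q_A). Setting ∂π_A/∂q_A = 0: 118 - 6q_A - 3(q_I + q_M) = 0.
Ionix's profit: π_I = (171 - 3Q)q_I - (70q_I). Setting ∂π_I/∂q_I = 0: 101 - 6q_I - 3(q_A + q_M) = 0.
Meridian's first-order condition: 138 - 6q_M - 3(q_A + q_I) = 0.
Adding the 3 conditions: 357 − 6Q − 6Q = 0, i.e. Q = 119/4.
Back-substituting: q_A = (118 − 357/4)/3 = 115/12, q_I = (101 − 357/4)/3 = 47/12, q_M = (138 − 357/4)/3 = 65/4.
Price P = 171 - 3·(119/4) = 327/4.
Meridian's profit: (327/4 - 33)·(65/4) = 792.1875.

792.19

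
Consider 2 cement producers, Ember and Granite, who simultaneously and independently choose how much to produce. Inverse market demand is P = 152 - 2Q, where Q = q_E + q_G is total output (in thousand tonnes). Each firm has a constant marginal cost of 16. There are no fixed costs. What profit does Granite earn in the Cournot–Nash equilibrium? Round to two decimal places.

A representative firm's profit is π_i = q_i(152 - 2Q) - 16q_i.
Setting ∂π_i/∂q_i = 0 with rivals' quantities fixed: 136 - 4q_i - 2q_j = 0.
With identical firms every q_j equals q_i, so q_j = q_i and 136 = 6q_i, giving q_i = 68/3.
Price P = 152 - 2·(136/3) = 184/3.
Granite's profit: (184/3 - 16)·(68/3) = 1027.5556.

1027.56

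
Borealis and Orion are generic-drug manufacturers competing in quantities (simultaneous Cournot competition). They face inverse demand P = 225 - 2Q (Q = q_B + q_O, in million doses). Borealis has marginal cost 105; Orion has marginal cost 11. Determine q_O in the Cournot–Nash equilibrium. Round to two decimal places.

51.33

Borealis's profit: π_B = (225 - 2Q)q_B - (105q_B). Setting ∂π_B/∂q_B = 0: 120 - 4q_B - 2(q_O) = 0.
Orion's profit: π_O = (225 - 2Q)q_O - (11q_O). Setting ∂π_O/∂q_O = 0: 214 - 4q_O - 2(q_B) = 0.
So q_B = (120 - 2q_O)/4 and q_O = (214 - 2q_B)/4.
Substituting one into the other gives q_B = 13/3 and q_O = 154/3.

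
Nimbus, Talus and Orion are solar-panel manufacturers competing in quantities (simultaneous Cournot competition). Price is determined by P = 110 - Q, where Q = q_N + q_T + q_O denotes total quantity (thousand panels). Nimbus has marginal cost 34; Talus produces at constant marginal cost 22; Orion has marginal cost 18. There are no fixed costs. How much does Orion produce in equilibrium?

28

Nimbus's profit: π_N = (110 - Q)q_N - (34q_N). Setting ∂π_N/∂q_N = 0: 76 - 2q_N - (q_T + q_O) = 0.
Talus's profit: π_T = (110 - Q)q_T - (22q_T). Setting ∂π_T/∂q_T = 0: 88 - 2q_T - (q_N + q_O) = 0.
Orion's first-order condition: 92 - 2q_O - (q_N + q_T) = 0.
Adding the 3 first-order conditions: 256 − 4Q = 0, so Q = 64.
Back-substituting: q_N = (76 − 64) = 12, q_T = (88 − 64) = 24, q_O = (92 − 64) = 28.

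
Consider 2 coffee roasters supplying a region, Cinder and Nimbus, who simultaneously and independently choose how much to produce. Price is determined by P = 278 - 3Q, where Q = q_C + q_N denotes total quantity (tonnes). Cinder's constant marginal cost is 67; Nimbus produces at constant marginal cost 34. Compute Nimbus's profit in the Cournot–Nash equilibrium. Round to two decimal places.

2841.81

Cinder's profit: π_C = (278 - 3Q)q_C - (67q_C). Setting ∂π_C/∂q_C = 0: 211 - 6q_C - 3(q_N) = 0.
Nimbus's profit: π_N = (278 - 3Q)q_N - (34q_N). Setting ∂π_N/∂q_N = 0: 244 - 6q_N - 3(q_C) = 0.
So q_C = (211 - 3q_N)/6 and q_N = (244 - 3q_C)/6.
Solving the pair: q_C = 178/9, q_N = 277/9.
Price P = 278 - 3·(455/9) = 379/3.
Nimbus's profit: (379/3 - 34)·(277/9) = 2841.8148.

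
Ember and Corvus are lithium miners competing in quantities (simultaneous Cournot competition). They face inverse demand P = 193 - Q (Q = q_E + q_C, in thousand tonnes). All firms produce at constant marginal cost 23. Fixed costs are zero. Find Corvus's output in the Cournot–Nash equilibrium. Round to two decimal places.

56.67

Each firm earns π_i = (193 - Q)q_i - 23q_i.
First-order condition (treating rivals' output as given): 170 - 2q_i - q_j = 0.
By symmetry each firm produces the same amount; substituting q_j = q_i yields q_i = 170/3.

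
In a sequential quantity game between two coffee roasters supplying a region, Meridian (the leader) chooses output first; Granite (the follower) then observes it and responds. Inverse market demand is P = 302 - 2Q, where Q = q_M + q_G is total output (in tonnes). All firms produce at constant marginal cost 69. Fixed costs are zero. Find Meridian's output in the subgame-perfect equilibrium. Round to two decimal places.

58.25

Solve by backward induction. Given q_M, the follower Granite maximises π_G = (302 - 2q_M - 2q_G)q_G - 69q_G.
Setting the follower's marginal profit to zero, 233 - 2q_M - 4q_G = 0, i.e. q_G = (233 - 2q_M)/4.
The leader anticipates this reaction. Substituting into P = 302 - 2Q gives P = 371/2 - q_M, so π_M = (371/2 - q_M)q_M - 69q_M.
Leader FOC: 233/2 - 2q_M = 0, so q_M = 233/4.
Then q_G = (233 - 2·(233/4))/4 = 233/8.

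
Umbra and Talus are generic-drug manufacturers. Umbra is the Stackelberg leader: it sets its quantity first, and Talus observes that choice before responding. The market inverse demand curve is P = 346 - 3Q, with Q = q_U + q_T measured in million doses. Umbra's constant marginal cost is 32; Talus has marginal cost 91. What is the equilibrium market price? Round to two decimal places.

125.25

The follower Talus best-responds to any q_U: π_T = (346 - 3Q)q_T - 91q_T.
Follower FOC: 255 - 3q_U - 6q_T = 0, so q_T(q_U) = (255 - 3q_U)/6.
Umbra substitutes q_T(q_U) into its own profit: π_U = q_U(346 - 3q_U - (255 - 3q_U)/2) - 32q_U = (437/2 - (3/2)q_U)q_U - 32q_U.
Leader FOC: 373/2 - 3q_U = 0, so q_U = 373/6.
Then q_T = (255 - 3·(373/6))/6 = 137/12.
Total output Q = 883/12, so price P = 346 - 3·(883/12) = 501/4.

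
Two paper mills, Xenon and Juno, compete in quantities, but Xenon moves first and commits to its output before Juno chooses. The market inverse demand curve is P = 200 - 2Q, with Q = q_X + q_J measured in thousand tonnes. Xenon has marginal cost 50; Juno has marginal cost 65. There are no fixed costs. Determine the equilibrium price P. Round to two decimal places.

The follower Juno best-responds to any q_X: π_J = (200 - 2Q)q_J - 65q_J.
∂π_J/∂q_J = 135 - 2q_X - 4q_J = 0 gives the reaction function q_J = (135 - 2q_X)/4.
Xenon substitutes q_J(q_X) into its own profit: π_X = q_X(200 - 2q_X - (135 - 2q_X)/2) - 50q_X = (265/2 - q_X)q_X - 50q_X.
Maximising: ∂π_X/∂q_X = 165/2 - 2q_X = 0, giving q_X = 165/4.
Then q_J = (135 - 2·(165/4))/4 = 105/8.
Total output Q = 435/8, so price P = 200 - 2·(435/8) = 365/4.

91.25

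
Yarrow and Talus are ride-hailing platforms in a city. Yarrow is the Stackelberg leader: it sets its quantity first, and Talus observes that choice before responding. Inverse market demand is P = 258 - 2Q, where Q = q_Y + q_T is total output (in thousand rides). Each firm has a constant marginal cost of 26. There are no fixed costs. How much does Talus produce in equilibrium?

29

The follower Talus best-responds to any q_Y: π_T = (258 - 2Q)q_T - 26q_T.
∂π_T/∂q_T = 232 - 2q_Y - 4q_T = 0 gives the reaction function q_T = (232 - 2q_Y)/4.
Yarrow substitutes q_T(q_Y) into its own profit: π_Y = q_Y(258 - 2q_Y - (232 - 2q_Y)/2) - 26q_Y = (142 - q_Y)q_Y - 26q_Y.
Maximising: ∂π_Y/∂q_Y = 116 - 2q_Y = 0, giving q_Y = 58.
Then q_T = (232 - 2·58)/4 = 29.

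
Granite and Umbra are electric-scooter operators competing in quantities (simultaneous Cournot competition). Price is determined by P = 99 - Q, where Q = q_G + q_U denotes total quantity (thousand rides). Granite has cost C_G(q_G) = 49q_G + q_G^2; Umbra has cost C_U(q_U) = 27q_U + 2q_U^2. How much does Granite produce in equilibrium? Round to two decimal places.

9.91

Granite's profit: π_G = (99 - Q)q_G - (49q_G + q_G²). Setting ∂π_G/∂q_G = 0: 50 - 4q_G - (q_U) = 0.
Umbra's profit: π_U = (99 - Q)q_U - (27q_U + 2q_U²). Setting ∂π_U/∂q_U = 0: 72 - 6q_U - (q_G) = 0.
Best responses: q_G = (50 - q_U)/4, q_U = (72 - q_G)/6.
Substituting one into the other gives q_G = 228/23 and q_U = 238/23.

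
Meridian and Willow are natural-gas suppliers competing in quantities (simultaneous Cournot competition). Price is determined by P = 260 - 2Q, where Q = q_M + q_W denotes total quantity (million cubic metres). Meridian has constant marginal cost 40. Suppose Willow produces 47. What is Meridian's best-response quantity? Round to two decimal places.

31.50

With the rival's output fixed at 47, Meridian's profit is π_M = (260 - 2·47 - 2q_M)q_M - (40q_M) = (166 - 2q_M)q_M - (40q_M).
∂π_M/∂q_M = 126 - 4q_M = 0, so q_M = 63/2.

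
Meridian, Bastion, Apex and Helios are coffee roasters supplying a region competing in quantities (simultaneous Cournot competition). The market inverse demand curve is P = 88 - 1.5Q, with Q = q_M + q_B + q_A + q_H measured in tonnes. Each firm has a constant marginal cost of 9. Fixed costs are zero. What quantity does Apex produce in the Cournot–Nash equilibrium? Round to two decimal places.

10.53

A representative firm's profit is π_i = q_i(88 - 1.5Q) - 9q_i.
First-order condition (treating rivals' output as given): 79 - 3q_i - (3/2)·Σ_{j≠i} q_j = 0.
With identical firms every q_j equals q_i, so Σ_{j≠i} q_j = 3q_i and 79 = (15/2)q_i, giving q_i = 158/15.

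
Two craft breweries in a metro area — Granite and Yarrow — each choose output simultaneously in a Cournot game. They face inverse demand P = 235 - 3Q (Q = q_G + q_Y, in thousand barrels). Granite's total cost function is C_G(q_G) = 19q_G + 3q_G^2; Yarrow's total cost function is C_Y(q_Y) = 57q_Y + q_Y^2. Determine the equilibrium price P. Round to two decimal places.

Granite's profit: π_G = (235 - 3Q)q_G - (19q_G + 3q_G²). Setting ∂π_G/∂q_G = 0: 216 - 12q_G - 3(q_Y) = 0.
Yarrow's profit: π_Y = (235 - 3Q)q_Y - (57q_Y + q_Y²). Setting ∂π_Y/∂q_Y = 0: 178 - 8q_Y - 3(q_G) = 0.
So q_G = (216 - 3q_Y)/12 and q_Y = (178 - 3q_G)/8.
Solving the pair: q_G = 398/29, q_Y = 496/29.
Total output Q = 894/29, so price P = 235 - 3·(894/29) = 142.5172.

142.52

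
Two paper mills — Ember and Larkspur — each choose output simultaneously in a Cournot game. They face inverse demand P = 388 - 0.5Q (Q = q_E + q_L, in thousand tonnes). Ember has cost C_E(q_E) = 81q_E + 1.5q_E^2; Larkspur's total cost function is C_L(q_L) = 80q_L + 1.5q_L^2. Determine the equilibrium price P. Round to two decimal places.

319.67

Ember's profit: π_E = (388 - 0.5Q)q_E - (81q_E + (3/2)q_E²). Setting ∂π_E/∂q_E = 0: 307 - 4q_E - (1/2)(q_L) = 0.
Larkspur's first-order condition: 308 - 4q_L - (1/2)(q_E) = 0.
Rearranging gives the reaction functions q_E = (307 - (1/2)q_L)/4 and q_L = (308 - (1/2)q_E)/4.
Solving the pair: q_E = 1432/21, q_L = 1438/21.
Total output Q = 410/3, so price P = 388 - (1/2)·(410/3) = 959/3.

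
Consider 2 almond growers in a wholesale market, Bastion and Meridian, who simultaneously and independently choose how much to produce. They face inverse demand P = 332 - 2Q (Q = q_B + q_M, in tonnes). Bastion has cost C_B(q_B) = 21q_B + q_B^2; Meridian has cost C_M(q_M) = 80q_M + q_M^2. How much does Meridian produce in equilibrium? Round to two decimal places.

27.81

Bastion's profit: π_B = (332 - 2Q)q_B - (21q_B + q_B²). Setting ∂π_B/∂q_B = 0: 311 - 6q_B - 2(q_M) = 0.
Meridian's first-order condition: 252 - 6q_M - 2(q_B) = 0.
Rearranging gives the reaction functions q_B = (311 - 2q_M)/6 and q_M = (252 - 2q_B)/6.
Solving the pair: q_B = 681/16, q_M = 445/16.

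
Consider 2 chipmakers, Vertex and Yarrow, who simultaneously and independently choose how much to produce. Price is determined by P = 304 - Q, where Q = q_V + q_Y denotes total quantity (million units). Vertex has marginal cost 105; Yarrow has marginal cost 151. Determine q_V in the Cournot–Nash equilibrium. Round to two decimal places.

81.67

Vertex's profit: π_V = (304 - Q)q_V - (105q_V). Setting ∂π_V/∂q_V = 0: 199 - 2q_V - (q_Y) = 0.
Yarrow's profit: π_Y = (304 - Q)q_Y - (151q_Y). Setting ∂π_Y/∂q_Y = 0: 153 - 2q_Y - (q_V) = 0.
Rearranging gives the reaction functions q_V = (199 - q_Y)/2 and q_Y = (153 - q_V)/2.
Substituting one into the other gives q_V = 245/3 and q_Y = 107/3.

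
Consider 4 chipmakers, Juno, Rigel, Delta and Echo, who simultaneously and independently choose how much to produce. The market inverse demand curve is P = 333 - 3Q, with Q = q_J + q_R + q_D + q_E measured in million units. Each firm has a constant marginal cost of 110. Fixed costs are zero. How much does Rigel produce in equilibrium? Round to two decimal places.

14.87

Each firm earns π_i = (333 - 3Q)q_i - 110q_i.
First-order condition (treating rivals' output as given): 223 - 6q_i - 3·Σ_{j≠i} q_j = 0.
With identical firms every q_j equals q_i, so Σ_{j≠i} q_j = 3q_i and 223 = 15q_i, giving q_i = 223/15.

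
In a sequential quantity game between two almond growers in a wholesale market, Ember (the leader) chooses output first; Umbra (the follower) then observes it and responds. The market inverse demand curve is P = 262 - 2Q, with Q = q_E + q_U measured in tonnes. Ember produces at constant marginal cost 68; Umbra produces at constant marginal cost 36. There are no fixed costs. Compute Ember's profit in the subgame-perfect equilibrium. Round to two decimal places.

1640.25

The follower Umbra best-responds to any q_E: π_U = (262 - 2Q)q_U - 36q_U.
Follower FOC: 226 - 2q_E - 4q_U = 0, so q_U(q_E) = (226 - 2q_E)/4.
Ember substitutes q_U(q_E) into its own profit: π_E = q_E(262 - 2q_E - (226 - 2q_E)/2) - 68q_E = (149 - q_E)q_E - 68q_E.
The leader's first-order condition 81 - 2q_E = 0 yields q_E = 81/2.
Then q_U = (226 - 2·(81/2))/4 = 145/4.
Price P = 262 - 2·(307/4) = 217/2.
Ember's profit: (217/2 - 68)·(81/2) = 1640.2500.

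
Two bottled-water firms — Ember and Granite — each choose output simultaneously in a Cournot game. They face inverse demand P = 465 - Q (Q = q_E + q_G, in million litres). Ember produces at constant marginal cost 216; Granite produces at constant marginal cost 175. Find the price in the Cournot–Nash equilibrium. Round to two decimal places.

285.33

Ember's profit: π_E = (465 - Q)q_E - (216q_E). Setting ∂π_E/∂q_E = 0: 249 - 2q_E - (q_G) = 0.
Granite's profit: π_G = (465 - Q)q_G - (175q_G). Setting ∂π_G/∂q_G = 0: 290 - 2q_G - (q_E) = 0.
Rearranging gives the reaction functions q_E = (249 - q_G)/2 and q_G = (290 - q_E)/2.
Substituting one into the other gives q_E = 208/3 and q_G = 331/3.
Total output Q = 539/3, so price P = 465 - 539/3 = 856/3.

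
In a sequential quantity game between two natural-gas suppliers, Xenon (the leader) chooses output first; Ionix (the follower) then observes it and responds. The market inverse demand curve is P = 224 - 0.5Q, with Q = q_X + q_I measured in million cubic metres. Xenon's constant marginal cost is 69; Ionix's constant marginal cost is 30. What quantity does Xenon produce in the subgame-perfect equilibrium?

116

The follower Ionix best-responds to any q_X: π_I = (224 - 0.5Q)q_I - 30q_I.
Follower FOC: 194 - (1/2)q_X - q_I = 0, so q_I(q_X) = (194 - (1/2)q_X).
Xenon substitutes q_I(q_X) into its own profit: π_X = q_X(224 - (1/2)q_X - (194 - (1/2)q_X)/2) - 69q_X = (127 - (1/4)q_X)q_X - 69q_X.
Leader FOC: 58 - (1/2)q_X = 0, so q_X = 116.
Then q_I = (194 - (1/2)·116) = 136.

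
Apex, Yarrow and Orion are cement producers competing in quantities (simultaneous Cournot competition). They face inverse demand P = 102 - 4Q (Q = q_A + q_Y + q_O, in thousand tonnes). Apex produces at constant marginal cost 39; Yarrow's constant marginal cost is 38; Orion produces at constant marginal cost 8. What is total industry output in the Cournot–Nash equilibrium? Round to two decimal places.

Apex's profit: π_A = (102 - 4Q)q_A - (39q_A). Setting ∂π_A/∂q_A = 0: 63 - 8q_A - 4(q_Y + q_O) = 0.
Yarrow's first-order condition: 64 - 8q_Y - 4(q_A + q_O) = 0.
Orion's profit: π_O = (102 - 4Q)q_O - (8q_O). Setting ∂π_O/∂q_O = 0: 94 - 8q_O - 4(q_A + q_Y) = 0.
Adding the 3 conditions: 221 − 8Q − 8Q = 0, i.e. Q = 221/16.
Back-substituting: q_A = (63 − 221/4)/4 = 31/16, q_Y = (64 − 221/4)/4 = 35/16, q_O = (94 − 221/4)/4 = 155/16.
Total output Q = 31/16 + 35/16 + 155/16 = 221/16.

13.81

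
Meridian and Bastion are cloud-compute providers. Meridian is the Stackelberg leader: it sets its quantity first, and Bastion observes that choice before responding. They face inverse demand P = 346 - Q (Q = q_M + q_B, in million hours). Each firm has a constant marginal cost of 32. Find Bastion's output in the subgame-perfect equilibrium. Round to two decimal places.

78.50

Solve by backward induction. Given q_M, the follower Bastion maximises π_B = (346 - q_M - q_B)q_B - 32q_B.
Follower FOC: 314 - q_M - 2q_B = 0, so q_B(q_M) = (314 - q_M)/2.
The leader anticipates this reaction. Substituting into P = 346 - Q gives P = 189 - (1/2)q_M, so π_M = (189 - (1/2)q_M)q_M - 32q_M.
Leader FOC: 157 - q_M = 0, so q_M = 157.
Then q_B = (314 - 157)/2 = 157/2.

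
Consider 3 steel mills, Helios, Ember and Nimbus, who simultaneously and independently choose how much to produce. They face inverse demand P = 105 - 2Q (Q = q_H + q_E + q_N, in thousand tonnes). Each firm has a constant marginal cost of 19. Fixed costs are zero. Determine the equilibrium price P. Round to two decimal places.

A representative firm's profit is π_i = q_i(105 - 2Q) - 19q_i.
Setting ∂π_i/∂q_i = 0 with rivals' quantities fixed: 86 - 4q_i - 2·Σ_{j≠i} q_j = 0.
With identical firms every q_j equals q_i, so Σ_{j≠i} q_j = 2q_i and 86 = 8q_i, giving q_i = 43/4.
Total output Q = 129/4, so price P = 105 - 2·(129/4) = 81/2.

40.50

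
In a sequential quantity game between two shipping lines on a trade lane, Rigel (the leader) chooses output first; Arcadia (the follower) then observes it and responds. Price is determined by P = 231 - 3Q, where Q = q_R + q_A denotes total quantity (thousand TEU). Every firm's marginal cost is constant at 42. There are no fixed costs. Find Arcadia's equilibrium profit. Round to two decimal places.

The follower Arcadia best-responds to any q_R: π_A = (231 - 3Q)q_A - 42q_A.
Setting the follower's marginal profit to zero, 189 - 3q_R - 6q_A = 0, i.e. q_A = (189 - 3q_R)/6.
Rigel substitutes q_A(q_R) into its own profit: π_R = q_R(231 - 3q_R - (189 - 3q_R)/2) - 42q_R = (273/2 - (3/2)q_R)q_R - 42q_R.
The leader's first-order condition 189/2 - 3q_R = 0 yields q_R = 63/2.
Then q_A = (189 - 3·(63/2))/6 = 63/4.
Price P = 231 - 3·(189/4) = 357/4.
Arcadia's profit: (357/4 - 42)·(63/4) = 744.1875.

744.19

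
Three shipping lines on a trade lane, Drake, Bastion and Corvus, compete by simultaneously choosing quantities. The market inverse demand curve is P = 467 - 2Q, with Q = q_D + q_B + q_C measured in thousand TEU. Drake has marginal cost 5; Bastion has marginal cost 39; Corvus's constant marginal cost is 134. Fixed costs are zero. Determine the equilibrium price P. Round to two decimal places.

Drake's profit: π_D = (467 - 2Q)q_D - (5q_D). Setting ∂π_D/∂q_D = 0: 462 - 4q_D - 2(q_B + q_C) = 0.
Bastion's profit: π_B = (467 - 2Q)q_B - (39q_B). Setting ∂π_B/∂q_B = 0: 428 - 4q_B - 2(q_D + q_C) = 0.
Corvus's first-order condition: 333 - 4q_C - 2(q_D + q_B) = 0.
Adding the 3 first-order conditions: 1223 − 8Q = 0, so Q = 1223/8.
Back-substituting: q_D = (462 − 1223/4)/2 = 625/8, q_B = (428 − 1223/4)/2 = 489/8, q_C = (333 − 1223/4)/2 = 109/8.
Total output Q = 1223/8, so price P = 467 - 2·(1223/8) = 645/4.

161.25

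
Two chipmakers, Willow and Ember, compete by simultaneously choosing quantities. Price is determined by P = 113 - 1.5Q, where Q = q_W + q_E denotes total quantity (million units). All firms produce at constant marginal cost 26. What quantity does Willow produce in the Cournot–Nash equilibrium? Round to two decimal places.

Each firm earns π_i = (113 - 1.5Q)q_i - 26q_i.
Setting ∂π_i/∂q_i = 0 with rivals' quantities fixed: 87 - 3q_i - (3/2)q_j = 0.
With identical firms every q_j equals q_i, so q_j = q_i and 87 = (9/2)q_i, giving q_i = 58/3.

19.33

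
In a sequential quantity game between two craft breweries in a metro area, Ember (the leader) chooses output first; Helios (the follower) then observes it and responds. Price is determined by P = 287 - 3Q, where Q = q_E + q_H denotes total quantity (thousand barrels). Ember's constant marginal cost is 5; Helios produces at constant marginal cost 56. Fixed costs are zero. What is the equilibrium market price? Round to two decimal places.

88.25

Solve by backward induction. Given q_E, the follower Helios maximises π_H = (287 - 3q_E - 3q_H)q_H - 56q_H.
∂π_H/∂q_H = 231 - 3q_E - 6q_H = 0 gives the reaction function q_H = (231 - 3q_E)/6.
The leader anticipates this reaction. Substituting into P = 287 - 3Q gives P = 343/2 - (3/2)q_E, so π_E = (343/2 - (3/2)q_E)q_E - 5q_E.
The leader's first-order condition 333/2 - 3q_E = 0 yields q_E = 111/2.
Then q_H = (231 - 3·(111/2))/6 = 43/4.
Total output Q = 265/4, so price P = 287 - 3·(265/4) = 353/4.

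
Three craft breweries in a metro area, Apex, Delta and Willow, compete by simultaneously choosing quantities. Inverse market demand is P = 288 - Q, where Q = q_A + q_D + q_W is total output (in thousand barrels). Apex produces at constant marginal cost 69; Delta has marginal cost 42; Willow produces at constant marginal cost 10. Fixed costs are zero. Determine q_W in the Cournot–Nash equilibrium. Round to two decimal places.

92.25

Apex's profit: π_A = (288 - Q)q_A - (69q_A). Setting ∂π_A/∂q_A = 0: 219 - 2q_A - (q_D + q_W) = 0.
Delta's profit: π_D = (288 - Q)q_D - (42q_D). Setting ∂π_D/∂q_D = 0: 246 - 2q_D - (q_A + q_W) = 0.
Willow's profit: π_W = (288 - Q)q_W - (10q_W). Setting ∂π_W/∂q_W = 0: 278 - 2q_W - (q_A + q_D) = 0.
Adding the 3 first-order conditions: 743 − 4Q = 0, so Q = 743/4.
Back-substituting: q_A = (219 − 743/4) = 133/4, q_D = (246 − 743/4) = 241/4, q_W = (278 − 743/4) = 369/4.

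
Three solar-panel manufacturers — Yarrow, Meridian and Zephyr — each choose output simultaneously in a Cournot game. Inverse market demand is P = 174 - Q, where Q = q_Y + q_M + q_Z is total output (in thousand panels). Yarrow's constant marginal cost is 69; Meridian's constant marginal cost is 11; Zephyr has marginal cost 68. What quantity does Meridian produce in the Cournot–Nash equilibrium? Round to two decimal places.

69.50

Yarrow's profit: π_Y = (174 - Q)q_Y - (69q_Y). Setting ∂π_Y/∂q_Y = 0: 105 - 2q_Y - (q_M + q_Z) = 0.
Meridian's profit: π_M = (174 - Q)q_M - (11q_M). Setting ∂π_M/∂q_M = 0: 163 - 2q_M - (q_Y + q_Z) = 0.
Zephyr's profit: π_Z = (174 - Q)q_Z - (68q_Z). Setting ∂π_Z/∂q_Z = 0: 106 - 2q_Z - (q_Y + q_M) = 0.
Summing all 3 equations gives 374 − 4Q = 0, hence Q = 187/2.
Back-substituting: q_Y = (105 − 187/2) = 23/2, q_M = (163 − 187/2) = 139/2, q_Z = (106 − 187/2) = 25/2.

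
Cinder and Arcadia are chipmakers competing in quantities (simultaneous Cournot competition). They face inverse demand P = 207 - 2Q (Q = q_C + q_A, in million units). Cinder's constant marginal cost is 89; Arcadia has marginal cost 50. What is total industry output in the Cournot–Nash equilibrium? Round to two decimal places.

Cinder's profit: π_C = (207 - 2Q)q_C - (89q_C). Setting ∂π_C/∂q_C = 0: 118 - 4q_C - 2(q_A) = 0.
Arcadia's profit: π_A = (207 - 2Q)q_A - (50q_A). Setting ∂π_A/∂q_A = 0: 157 - 4q_A - 2(q_C) = 0.
Rearranging gives the reaction functions q_C = (118 - 2q_A)/4 and q_A = (157 - 2q_C)/4.
Substituting one into the other gives q_C = 79/6 and q_A = 98/3.
Total output Q = 79/6 + 98/3 = 275/6.

45.83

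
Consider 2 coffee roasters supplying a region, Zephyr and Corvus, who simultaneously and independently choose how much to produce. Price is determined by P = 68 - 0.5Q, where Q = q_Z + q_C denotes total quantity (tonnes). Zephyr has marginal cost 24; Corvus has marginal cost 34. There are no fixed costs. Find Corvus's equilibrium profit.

128

Zephyr's profit: π_Z = (68 - 0.5Q)q_Z - (24q_Z). Setting ∂π_Z/∂q_Z = 0: 44 - q_Z - (1/2)(q_C) = 0.
Corvus's profit: π_C = (68 - 0.5Q)q_C - (34q_C). Setting ∂π_C/∂q_C = 0: 34 - q_C - (1/2)(q_Z) = 0.
So q_Z = (44 - (1/2)q_C) and q_C = (34 - (1/2)q_Z).
Solving the pair: q_Z = 36, q_C = 16.
Price P = 68 - (1/2)·52 = 42.
Corvus's profit: (42 - 34)·16 = 128.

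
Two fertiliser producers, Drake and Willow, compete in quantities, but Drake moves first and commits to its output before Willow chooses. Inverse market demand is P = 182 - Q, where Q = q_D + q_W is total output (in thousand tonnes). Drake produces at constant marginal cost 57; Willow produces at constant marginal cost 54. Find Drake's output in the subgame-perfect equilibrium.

61

Solve by backward induction. Given q_D, the follower Willow maximises π_W = (182 - q_D - q_W)q_W - 54q_W.
Setting the follower's marginal profit to zero, 128 - q_D - 2q_W = 0, i.e. q_W = (128 - q_D)/2.
The leader anticipates this reaction. Substituting into P = 182 - Q gives P = 118 - (1/2)q_D, so π_D = (118 - (1/2)q_D)q_D - 57q_D.
The leader's first-order condition 61 - q_D = 0 yields q_D = 61.
Then q_W = (128 - 61)/2 = 67/2.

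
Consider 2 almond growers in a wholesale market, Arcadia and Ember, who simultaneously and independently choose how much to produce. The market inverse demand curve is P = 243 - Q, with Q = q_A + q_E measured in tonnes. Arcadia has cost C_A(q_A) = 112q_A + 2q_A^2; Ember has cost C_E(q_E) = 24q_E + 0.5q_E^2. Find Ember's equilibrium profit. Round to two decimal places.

7263.78

Arcadia's profit: π_A = (243 - Q)q_A - (112q_A + 2q_A²). Setting ∂π_A/∂q_A = 0: 131 - 6q_A - (q_E) = 0.
Ember's profit: π_E = (243 - Q)q_E - (24q_E + (1/2)q_E²). Setting ∂π_E/∂q_E = 0: 219 - 3q_E - (q_A) = 0.
Best responses: q_A = (131 - q_E)/6, q_E = (219 - q_A)/3.
Substituting one into the other gives q_A = 174/17 and q_E = 1183/17.
Price P = 243 - 1357/17 = 163.1765.
Ember's profit: 163.1765·(1183/17) - 24·(1183/17) - (1/2)(1183/17)² = 7263.7837.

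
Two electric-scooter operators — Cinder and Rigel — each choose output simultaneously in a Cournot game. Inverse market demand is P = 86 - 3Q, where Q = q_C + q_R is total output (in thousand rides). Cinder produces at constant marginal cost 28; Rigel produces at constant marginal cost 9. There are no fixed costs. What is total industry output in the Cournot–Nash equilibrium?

15

Cinder's profit: π_C = (86 - 3Q)q_C - (28q_C). Setting ∂π_C/∂q_C = 0: 58 - 6q_C - 3(q_R) = 0.
Rigel's first-order condition: 77 - 6q_R - 3(q_C) = 0.
Best responses: q_C = (58 - 3q_R)/6, q_R = (77 - 3q_C)/6.
Substituting one into the other gives q_C = 13/3 and q_R = 32/3.
Total output Q = 13/3 + 32/3 = 15.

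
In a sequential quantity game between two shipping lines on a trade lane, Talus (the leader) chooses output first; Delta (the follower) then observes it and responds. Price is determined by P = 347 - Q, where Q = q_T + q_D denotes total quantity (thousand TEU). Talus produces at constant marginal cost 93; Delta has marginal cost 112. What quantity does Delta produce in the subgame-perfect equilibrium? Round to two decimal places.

49.25

The follower Delta best-responds to any q_T: π_D = (347 - Q)q_D - 112q_D.
∂π_D/∂q_D = 235 - q_T - 2q_D = 0 gives the reaction function q_D = (235 - q_T)/2.
Talus substitutes q_D(q_T) into its own profit: π_T = q_T(347 - q_T - (235 - q_T)/2) - 93q_T = (459/2 - (1/2)q_T)q_T - 93q_T.
Maximising: ∂π_T/∂q_T = 273/2 - q_T = 0, giving q_T = 273/2.
Then q_D = (235 - 273/2)/2 = 197/4.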